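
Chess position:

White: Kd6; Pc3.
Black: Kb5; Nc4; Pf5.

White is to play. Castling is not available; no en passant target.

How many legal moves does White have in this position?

5

White to move; king on d6.
In check: yes, from the black knight on c4.
Legal moves: Ke7, Kd7, Kc7, Ke6, Kd5.
Count: 5.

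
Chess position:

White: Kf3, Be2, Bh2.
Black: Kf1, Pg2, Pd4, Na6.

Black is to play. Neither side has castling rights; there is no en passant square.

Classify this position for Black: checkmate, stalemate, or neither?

Black to move; black king on f1.
In check: yes, from the white bishop on e2.
Legal moves for Black: Ke1.
Black is in check but has 1 legal move → neither.

neither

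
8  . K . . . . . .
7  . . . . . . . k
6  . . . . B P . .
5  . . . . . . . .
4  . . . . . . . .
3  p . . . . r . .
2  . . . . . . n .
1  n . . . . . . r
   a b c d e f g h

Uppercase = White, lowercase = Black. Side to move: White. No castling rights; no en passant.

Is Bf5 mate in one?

After Bf5: black king on h7; in check: yes, from the white bishop on f5.
Black has 4 legal replies: Kh8, Kg8, Kh6, Rxf5.
In check but a legal move exists → not checkmate.

no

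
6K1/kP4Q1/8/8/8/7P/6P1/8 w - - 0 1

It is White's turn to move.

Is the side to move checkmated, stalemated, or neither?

neither

White to move; white king on g8.
In check: no.
Legal moves for White include: Kh8, Kf8, Kh7, Kf7, Qh8, Qf8, Qh7, Qf7, Qe7, Qd7, Qc7, Qh6, Qg6, Qf6, Qg5, Qe5, Qg4, Qd4+, ... (list truncated; more exist).
White has legal moves and is not in check → neither.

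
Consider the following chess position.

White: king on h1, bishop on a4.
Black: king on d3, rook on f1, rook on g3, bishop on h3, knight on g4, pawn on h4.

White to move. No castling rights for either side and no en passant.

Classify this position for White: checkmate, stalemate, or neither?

White to move; white king on h1.
In check: yes, from the black rook on f1.
King squares — g1: attacked by Rf1; g2: attacked by Rg3; h2: attacked by Ng4.
Legal moves for White: none.
In check with no legal moves → checkmate.

checkmate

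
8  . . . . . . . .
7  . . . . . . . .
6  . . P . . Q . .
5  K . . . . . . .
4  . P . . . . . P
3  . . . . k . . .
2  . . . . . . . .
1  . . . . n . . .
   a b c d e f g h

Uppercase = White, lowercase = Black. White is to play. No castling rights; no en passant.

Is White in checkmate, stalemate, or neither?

White to move; white king on a5.
In check: no.
Legal moves for White include: Qh8, Qf8, Qd8, Qg7, Qf7, Qe7+, Qh6+, Qg6, Qe6+, Qd6, Qg5+, Qf5, Qe5+, Qf4+, Qd4+, Qf3+, Qc3+, Qf2+, ... (list truncated; more exist).
White has legal moves and is not in check → neither.

neither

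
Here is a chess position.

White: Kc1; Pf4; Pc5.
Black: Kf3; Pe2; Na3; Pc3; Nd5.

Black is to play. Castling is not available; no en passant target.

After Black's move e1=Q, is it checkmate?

yes

After e1=Q: white king on c1; in check: yes, from the black queen on e1.
King squares — b1: attacked by Qe1; d1: attacked by Qe1; b2: attacked by Pc3; c2: attacked by Na3; d2: attacked by Qe1.
White has no legal moves → checkmate.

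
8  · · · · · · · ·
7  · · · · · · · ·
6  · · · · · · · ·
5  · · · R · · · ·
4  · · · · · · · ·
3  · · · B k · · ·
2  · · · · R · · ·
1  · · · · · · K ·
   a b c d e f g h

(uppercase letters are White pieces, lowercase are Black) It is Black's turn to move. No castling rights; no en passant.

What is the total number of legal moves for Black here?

2

Black to move; king on e3.
In check: yes, from the white rook on e2.
Legal moves: Kf4, Kf3.
Count: 2.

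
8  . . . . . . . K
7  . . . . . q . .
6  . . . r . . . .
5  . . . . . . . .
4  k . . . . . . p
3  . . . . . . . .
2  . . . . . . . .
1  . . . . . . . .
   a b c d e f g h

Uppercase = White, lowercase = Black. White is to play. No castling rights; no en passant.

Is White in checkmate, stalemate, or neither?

White to move; white king on h8.
In check: no.
King squares — g7: attacked by Qf7; h7: attacked by Qf7; g8: attacked by Qf7.
Legal moves for White: none.
Not in check and no legal moves → stalemate.

stalemate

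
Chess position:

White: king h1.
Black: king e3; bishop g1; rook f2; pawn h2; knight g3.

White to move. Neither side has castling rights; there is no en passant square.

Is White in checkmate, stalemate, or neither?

White to move; white king on h1.
In check: yes, from the black knight on g3.
King squares — g1: attacked by Ph2; g2: attacked by Rf2; h2: attacked by Bg1.
Legal moves for White: none.
In check with no legal moves → checkmate.

checkmate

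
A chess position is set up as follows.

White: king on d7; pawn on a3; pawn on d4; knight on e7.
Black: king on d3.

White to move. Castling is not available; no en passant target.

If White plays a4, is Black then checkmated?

After a4: black king on d3; in check: no.
Black is not in check, so this cannot be checkmate.

no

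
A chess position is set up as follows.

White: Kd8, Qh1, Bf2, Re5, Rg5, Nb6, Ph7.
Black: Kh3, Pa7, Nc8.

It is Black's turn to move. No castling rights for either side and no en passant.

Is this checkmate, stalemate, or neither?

checkmate

Black to move; black king on h3.
In check: yes, from the white queen on h1.
King squares — g2: attacked by Qh1; h2: attacked by Qh1; g3: attacked by Bf2; g4: attacked by Rg5; h4: attacked by Qh1.
Legal moves for Black: none.
In check with no legal moves → checkmate.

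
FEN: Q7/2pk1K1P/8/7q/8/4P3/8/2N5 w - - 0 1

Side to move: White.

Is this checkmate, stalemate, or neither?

neither

White to move; white king on f7.
In check: yes, from the black queen on h5.
King squares — e6: attacked by Kd7; f6: available; g6: attacked by Qh5; e7: attacked by Kd7; g7: available; e8: attacked by Qh5; f8: available; g8: available.
Legal moves for White: Kg8, Kf8, Kg7, Kf6.
White is in check but has 4 legal moves → neither.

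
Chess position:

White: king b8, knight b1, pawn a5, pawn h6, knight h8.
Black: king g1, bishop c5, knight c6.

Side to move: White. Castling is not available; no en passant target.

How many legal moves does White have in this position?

4

White to move; king on b8.
In check: yes, from the black knight on c6.
Legal moves: Kc8, Ka8, Kc7, Kb7.
Count: 4.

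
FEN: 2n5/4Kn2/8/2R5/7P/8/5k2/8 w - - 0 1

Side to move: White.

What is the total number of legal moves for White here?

White to move; king on e7.
In check: yes, from the black knight on c8.
Legal moves: Kf8, Ke8, Kxf7, Kd7, Kf6, Ke6, Rxc8.
Count: 7.

7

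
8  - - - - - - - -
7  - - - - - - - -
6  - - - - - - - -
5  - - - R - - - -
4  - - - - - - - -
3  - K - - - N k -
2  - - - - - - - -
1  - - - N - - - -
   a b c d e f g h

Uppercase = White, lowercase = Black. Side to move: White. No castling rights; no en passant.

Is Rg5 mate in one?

no

After Rg5: black king on g3; in check: yes, from the white rook on g5.
Black has 3 legal replies: Kf4, Kh3, Kxf3.
In check but a legal move exists → not checkmate.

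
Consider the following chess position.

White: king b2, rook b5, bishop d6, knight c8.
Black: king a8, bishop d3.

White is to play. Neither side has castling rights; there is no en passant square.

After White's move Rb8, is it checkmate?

yes

After Rb8: black king on a8; in check: yes, from the white rook on b8.
King squares — a7: attacked by Nc8; b7: attacked by Rb8; b8: attacked by Bd6.
Black has no legal moves → checkmate.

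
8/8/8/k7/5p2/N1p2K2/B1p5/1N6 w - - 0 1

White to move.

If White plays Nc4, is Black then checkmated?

After Nc4: black king on a5; in check: yes, from the white knight on c4.
Black has 4 legal replies: Ka6, Kb5, Kb4, Ka4.
In check but a legal move exists → not checkmate.

no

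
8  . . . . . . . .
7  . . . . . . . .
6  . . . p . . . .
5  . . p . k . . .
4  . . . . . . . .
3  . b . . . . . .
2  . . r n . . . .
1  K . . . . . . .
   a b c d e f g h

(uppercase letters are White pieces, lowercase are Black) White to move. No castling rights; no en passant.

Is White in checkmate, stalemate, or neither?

White to move; white king on a1.
In check: no.
King squares — b1: attacked by Nd2; a2: attacked by Rc2; b2: attacked by Rc2.
Legal moves for White: none.
Not in check and no legal moves → stalemate.

stalemate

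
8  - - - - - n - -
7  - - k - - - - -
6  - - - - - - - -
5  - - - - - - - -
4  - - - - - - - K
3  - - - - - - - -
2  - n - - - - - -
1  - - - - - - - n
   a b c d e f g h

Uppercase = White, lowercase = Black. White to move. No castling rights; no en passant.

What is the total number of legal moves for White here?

White to move; king on h4.
In check: no.
Legal moves: Kh5, Kg5, Kg4, Kh3.
Count: 4.

4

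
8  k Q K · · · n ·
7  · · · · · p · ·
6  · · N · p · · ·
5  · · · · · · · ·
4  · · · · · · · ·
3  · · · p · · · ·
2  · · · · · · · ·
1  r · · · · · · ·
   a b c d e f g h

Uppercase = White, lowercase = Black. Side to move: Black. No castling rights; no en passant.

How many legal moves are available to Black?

Black to move; king on a8.
In check: yes, from the white queen on b8.
Legal moves: none.
Count: 0.

0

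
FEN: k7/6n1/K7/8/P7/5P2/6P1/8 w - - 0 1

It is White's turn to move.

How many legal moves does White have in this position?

7

White to move; king on a6.
In check: no.
Legal moves: Kb6, Kb5, Ka5, a5, f4, g3, g4.
Count: 7.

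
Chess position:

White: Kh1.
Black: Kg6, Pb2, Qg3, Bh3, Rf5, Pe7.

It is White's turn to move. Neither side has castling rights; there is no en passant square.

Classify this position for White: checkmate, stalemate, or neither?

stalemate

White to move; white king on h1.
In check: no.
King squares — g1: attacked by Qg3; g2: attacked by Qg3; h2: attacked by Qg3.
Legal moves for White: none.
Not in check and no legal moves → stalemate.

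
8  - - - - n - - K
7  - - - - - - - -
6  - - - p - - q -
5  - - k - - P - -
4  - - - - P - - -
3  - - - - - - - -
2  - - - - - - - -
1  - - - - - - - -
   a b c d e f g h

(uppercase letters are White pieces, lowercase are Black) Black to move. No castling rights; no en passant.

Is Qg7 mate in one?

yes

After Qg7: white king on h8; in check: yes, from the black queen on g7.
King squares — g7: attacked by Ne8; h7: attacked by Qg7; g8: attacked by Qg7.
White has no legal moves → checkmate.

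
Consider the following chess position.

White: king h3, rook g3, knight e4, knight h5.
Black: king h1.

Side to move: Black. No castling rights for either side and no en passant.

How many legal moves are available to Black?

Black to move; king on h1.
In check: no.
Legal moves: none.
Count: 0.

0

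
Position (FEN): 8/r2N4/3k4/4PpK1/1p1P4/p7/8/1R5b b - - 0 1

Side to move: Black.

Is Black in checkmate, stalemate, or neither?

neither

Black to move; black king on d6.
In check: yes, from the white pawn on e5.
King squares — c5: attacked by Pd4; d5: available; e5: attacked by Pd4; c6: available; e6: available; c7: available; d7: available; e7: available.
Legal moves for Black: Ke7, Kxd7, Kc7, Ke6, Kc6, Kd5.
Black is in check but has 6 legal moves → neither.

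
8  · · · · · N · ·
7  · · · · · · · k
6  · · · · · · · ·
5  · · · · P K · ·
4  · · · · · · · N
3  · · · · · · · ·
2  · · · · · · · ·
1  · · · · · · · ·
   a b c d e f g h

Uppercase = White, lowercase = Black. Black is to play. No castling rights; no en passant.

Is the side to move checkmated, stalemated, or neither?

Black to move; black king on h7.
In check: yes, from the white knight on f8.
Legal moves for Black: Kh8, Kg8, Kg7, Kh6.
Black is in check but has 4 legal moves → neither.

neither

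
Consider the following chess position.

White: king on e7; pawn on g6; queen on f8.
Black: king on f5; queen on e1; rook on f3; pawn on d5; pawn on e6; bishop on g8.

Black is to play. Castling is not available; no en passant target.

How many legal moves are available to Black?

Black to move; king on f5.
In check: yes, from the white queen on f8.
Legal moves: Kxg6, Kg5, Ke5, Kg4, Ke4, Bf7.
Count: 6.

6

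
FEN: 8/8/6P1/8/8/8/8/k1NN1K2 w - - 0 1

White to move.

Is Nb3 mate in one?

no

After Nb3: black king on a1; in check: yes, from the white knight on b3.
Black has 2 legal replies: Ka2, Kb1.
In check but a legal move exists → not checkmate.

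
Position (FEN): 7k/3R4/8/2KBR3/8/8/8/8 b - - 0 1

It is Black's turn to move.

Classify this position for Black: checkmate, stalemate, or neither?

Black to move; black king on h8.
In check: no.
King squares — g7: attacked by Rd7; h7: attacked by Rd7; g8: attacked by Bd5.
Legal moves for Black: none.
Not in check and no legal moves → stalemate.

stalemate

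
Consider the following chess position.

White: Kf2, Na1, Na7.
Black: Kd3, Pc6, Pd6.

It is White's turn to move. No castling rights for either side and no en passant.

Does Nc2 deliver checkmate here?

After Nc2: black king on d3; in check: no.
Black is not in check, so this cannot be checkmate.

no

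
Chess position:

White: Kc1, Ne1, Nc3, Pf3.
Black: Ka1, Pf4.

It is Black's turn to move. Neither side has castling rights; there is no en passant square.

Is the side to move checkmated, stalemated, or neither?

stalemate

Black to move; black king on a1.
In check: no.
King squares — b1: attacked by Kc1; a2: attacked by Nc3; b2: attacked by Kc1.
Legal moves for Black: none.
Not in check and no legal moves → stalemate.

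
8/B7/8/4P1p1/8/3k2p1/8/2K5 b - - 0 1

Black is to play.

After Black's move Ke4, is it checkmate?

After Ke4: white king on c1; in check: no.
White is not in check, so this cannot be checkmate.

no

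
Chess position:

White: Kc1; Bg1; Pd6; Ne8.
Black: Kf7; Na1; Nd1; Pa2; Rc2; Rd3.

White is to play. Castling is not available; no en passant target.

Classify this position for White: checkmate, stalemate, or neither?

checkmate

White to move; white king on c1.
In check: yes, from the black rook on c2.
King squares — b1: attacked by Pa2; d1: attacked by Rd3; b2: attacked by Nd1; c2: attacked by Na1; d2: attacked by Rc2.
Legal moves for White: none.
In check with no legal moves → checkmate.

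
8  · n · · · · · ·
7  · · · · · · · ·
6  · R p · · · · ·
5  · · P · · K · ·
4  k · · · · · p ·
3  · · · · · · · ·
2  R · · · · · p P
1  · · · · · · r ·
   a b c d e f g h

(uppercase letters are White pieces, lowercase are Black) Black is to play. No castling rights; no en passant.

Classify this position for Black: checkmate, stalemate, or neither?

Black to move; black king on a4.
In check: yes, from the white rook on a2.
King squares — a3: attacked by Ra2; b3: attacked by Rb6; b4: attacked by Rb6; a5: attacked by Ra2; b5: attacked by Rb6.
Legal moves for Black: none.
In check with no legal moves → checkmate.

checkmate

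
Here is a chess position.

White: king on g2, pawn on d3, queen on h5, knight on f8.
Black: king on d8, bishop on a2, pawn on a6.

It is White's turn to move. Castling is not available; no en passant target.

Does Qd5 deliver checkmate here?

After Qd5: black king on d8; in check: yes, from the white queen on d5.
Black has 5 legal replies: Ke8, Kc8, Ke7, Kc7, Bxd5+.
In check but a legal move exists → not checkmate.

no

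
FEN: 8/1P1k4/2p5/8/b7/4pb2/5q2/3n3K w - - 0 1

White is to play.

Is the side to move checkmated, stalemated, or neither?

checkmate

White to move; white king on h1.
In check: yes, from the black bishop on f3.
King squares — g1: attacked by Qf2; g2: attacked by Qf2; h2: attacked by Qf2.
Legal moves for White: none.
In check with no legal moves → checkmate.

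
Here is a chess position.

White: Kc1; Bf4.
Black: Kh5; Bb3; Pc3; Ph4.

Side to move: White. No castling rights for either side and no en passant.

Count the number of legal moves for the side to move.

White to move; king on c1.
In check: no.
Legal moves: Bb8, Bc7, Bh6, Bd6, Bg5, Be5, Bg3, Be3, Bh2, Bd2, Kb1.
Count: 11.

11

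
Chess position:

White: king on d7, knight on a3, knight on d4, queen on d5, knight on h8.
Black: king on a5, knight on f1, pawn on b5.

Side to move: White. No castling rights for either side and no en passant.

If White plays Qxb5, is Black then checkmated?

yes

After Qxb5: black king on a5; in check: yes, from the white queen on b5.
King squares — a4: attacked by Qb5; b4: attacked by Qb5; b5: attacked by Na3; a6: attacked by Qb5; b6: attacked by Qb5.
Black has no legal moves → checkmate.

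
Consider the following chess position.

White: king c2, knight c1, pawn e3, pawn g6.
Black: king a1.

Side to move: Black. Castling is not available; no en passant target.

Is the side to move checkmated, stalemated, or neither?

Black to move; black king on a1.
In check: no.
King squares — b1: attacked by Kc2; a2: attacked by Nc1; b2: attacked by Kc2.
Legal moves for Black: none.
Not in check and no legal moves → stalemate.

stalemate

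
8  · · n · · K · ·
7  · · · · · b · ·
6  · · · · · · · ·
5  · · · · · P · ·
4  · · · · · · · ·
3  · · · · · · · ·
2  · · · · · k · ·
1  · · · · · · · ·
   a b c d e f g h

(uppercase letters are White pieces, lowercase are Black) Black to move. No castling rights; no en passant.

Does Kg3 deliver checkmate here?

no

After Kg3: white king on f8; in check: no.
White is not in check, so this cannot be checkmate.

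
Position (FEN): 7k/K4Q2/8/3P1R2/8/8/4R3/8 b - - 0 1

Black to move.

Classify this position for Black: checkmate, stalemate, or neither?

Black to move; black king on h8.
In check: no.
King squares — g7: attacked by Qf7; h7: attacked by Qf7; g8: attacked by Qf7.
Legal moves for Black: none.
Not in check and no legal moves → stalemate.

stalemate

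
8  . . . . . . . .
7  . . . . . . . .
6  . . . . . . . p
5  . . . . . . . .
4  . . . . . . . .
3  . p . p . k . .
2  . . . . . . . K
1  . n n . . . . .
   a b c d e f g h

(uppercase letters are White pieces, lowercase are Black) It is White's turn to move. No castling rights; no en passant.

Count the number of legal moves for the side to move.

White to move; king on h2.
In check: no.
Legal moves: Kh3, Kh1, Kg1.
Count: 3.

3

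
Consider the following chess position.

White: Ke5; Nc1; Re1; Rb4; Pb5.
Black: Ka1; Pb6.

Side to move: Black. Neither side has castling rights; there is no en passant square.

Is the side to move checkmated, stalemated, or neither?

stalemate

Black to move; black king on a1.
In check: no.
King squares — b1: attacked by Rb4; a2: attacked by Nc1; b2: attacked by Rb4.
Legal moves for Black: none.
Not in check and no legal moves → stalemate.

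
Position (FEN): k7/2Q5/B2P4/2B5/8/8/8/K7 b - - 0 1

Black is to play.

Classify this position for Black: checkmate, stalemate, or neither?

Black to move; black king on a8.
In check: no.
King squares — a7: attacked by Bc5; b7: attacked by Ba6; b8: attacked by Qc7.
Legal moves for Black: none.
Not in check and no legal moves → stalemate.

stalemate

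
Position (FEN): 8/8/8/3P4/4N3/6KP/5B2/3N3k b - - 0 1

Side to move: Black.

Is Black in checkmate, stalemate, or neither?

Black to move; black king on h1.
In check: no.
King squares — g1: attacked by Bf2; g2: attacked by Kg3; h2: attacked by Kg3.
Legal moves for Black: none.
Not in check and no legal moves → stalemate.

stalemate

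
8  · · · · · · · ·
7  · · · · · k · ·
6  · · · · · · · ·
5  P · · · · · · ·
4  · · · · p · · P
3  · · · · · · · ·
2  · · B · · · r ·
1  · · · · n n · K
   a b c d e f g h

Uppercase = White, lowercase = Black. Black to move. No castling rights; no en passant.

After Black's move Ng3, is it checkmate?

yes

After Ng3: white king on h1; in check: yes, from the black knight on g3.
King squares — g1: attacked by Rg2; g2: attacked by Ne1; h2: attacked by Rg2.
White has no legal moves → checkmate.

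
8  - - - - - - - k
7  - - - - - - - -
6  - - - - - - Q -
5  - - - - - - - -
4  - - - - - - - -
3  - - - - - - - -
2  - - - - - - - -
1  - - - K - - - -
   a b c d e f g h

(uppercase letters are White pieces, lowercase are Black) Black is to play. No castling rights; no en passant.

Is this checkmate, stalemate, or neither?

stalemate

Black to move; black king on h8.
In check: no.
King squares — g7: attacked by Qg6; h7: attacked by Qg6; g8: attacked by Qg6.
Legal moves for Black: none.
Not in check and no legal moves → stalemate.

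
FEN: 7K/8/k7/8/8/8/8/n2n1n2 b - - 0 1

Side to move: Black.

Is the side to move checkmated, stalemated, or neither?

neither

Black to move; black king on a6.
In check: no.
Legal moves for Black: Kb7, Ka7, Kb6, Kb5, Ka5, Ng3, Nfe3, Nh2, Nd2, Nde3, Nc3, Nf2, Nb2, Nb3, Nc2.
Black has 15 legal moves and is not in check → neither.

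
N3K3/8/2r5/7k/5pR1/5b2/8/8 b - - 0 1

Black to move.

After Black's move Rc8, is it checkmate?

no

After Rc8: white king on e8; in check: yes, from the black rook on c8.
White has 3 legal replies: Kf7, Ke7, Kd7.
In check but a legal move exists → not checkmate.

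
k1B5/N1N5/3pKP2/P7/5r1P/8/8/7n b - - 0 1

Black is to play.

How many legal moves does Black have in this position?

Black to move; king on a8.
In check: yes, from the white knight on c7.
Legal moves: Kb8, Kxa7.
Count: 2.

2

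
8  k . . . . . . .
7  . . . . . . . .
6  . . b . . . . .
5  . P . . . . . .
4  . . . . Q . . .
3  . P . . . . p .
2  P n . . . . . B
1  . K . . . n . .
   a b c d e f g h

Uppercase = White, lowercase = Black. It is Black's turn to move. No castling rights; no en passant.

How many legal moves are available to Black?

15

Black to move; king on a8.
In check: no.
Legal moves: Kb8, Kb7, Ka7, Bb7, Bd5, Bxe4+, Nc4, Na4, Nd3, Nd1, Ne3, Nxh2, Nd2+, gxh2, g2.
Count: 15.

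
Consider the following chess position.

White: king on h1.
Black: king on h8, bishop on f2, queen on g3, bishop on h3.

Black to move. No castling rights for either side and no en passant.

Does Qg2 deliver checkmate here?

After Qg2: white king on h1; in check: yes, from the black queen on g2.
King squares — g1: attacked by Bf2; g2: attacked by Bh3; h2: attacked by Qg2.
White has no legal moves → checkmate.

yes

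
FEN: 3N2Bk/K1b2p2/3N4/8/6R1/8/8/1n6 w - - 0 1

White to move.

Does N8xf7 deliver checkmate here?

yes

After N8xf7: black king on h8; in check: yes, from the white knight on f7.
King squares — g7: attacked by Rg4; h7: attacked by Bg8; g8: attacked by Rg4.
Black has no legal moves → checkmate.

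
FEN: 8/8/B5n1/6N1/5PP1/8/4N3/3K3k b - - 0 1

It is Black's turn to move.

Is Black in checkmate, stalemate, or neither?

neither

Black to move; black king on h1.
In check: no.
Legal moves for Black: Nh8, Nf8, Ne7, Ne5, Nh4, Nxf4, Kh2, Kg2.
Black has 8 legal moves and is not in check → neither.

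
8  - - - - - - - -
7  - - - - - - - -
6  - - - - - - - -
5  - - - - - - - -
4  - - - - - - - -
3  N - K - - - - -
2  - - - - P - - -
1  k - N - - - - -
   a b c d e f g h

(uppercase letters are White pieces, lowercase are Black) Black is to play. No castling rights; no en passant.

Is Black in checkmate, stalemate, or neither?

stalemate

Black to move; black king on a1.
In check: no.
King squares — b1: attacked by Na3; a2: attacked by Nc1; b2: attacked by Kc3.
Legal moves for Black: none.
Not in check and no legal moves → stalemate.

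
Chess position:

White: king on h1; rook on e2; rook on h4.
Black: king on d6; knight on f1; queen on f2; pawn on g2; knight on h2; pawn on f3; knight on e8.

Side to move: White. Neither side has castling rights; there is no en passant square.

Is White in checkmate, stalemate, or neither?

checkmate

White to move; white king on h1.
In check: yes, from the black pawn on g2.
King squares — g1: attacked by Qf2; g2: attacked by Qf2; h2: attacked by Nf1.
Legal moves for White: none.
In check with no legal moves → checkmate.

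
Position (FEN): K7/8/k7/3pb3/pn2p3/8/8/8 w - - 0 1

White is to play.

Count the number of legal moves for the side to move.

White to move; king on a8.
In check: no.
Legal moves: none.
Count: 0.

0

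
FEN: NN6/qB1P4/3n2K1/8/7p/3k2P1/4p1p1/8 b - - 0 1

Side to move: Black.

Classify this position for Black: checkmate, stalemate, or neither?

Black to move; black king on d3.
In check: no.
Legal moves for Black include: Qxb8, Qxa8, Qxb7, Qb6, Qa6, Qc5, Qa5, Qd4, Qa4, Qe3, Qa3, Qf2, Qa2, Qg1, Qa1, Ne8, Nc8, Nf7, ... (list truncated; more exist).
Black has legal moves and is not in check → neither.

neither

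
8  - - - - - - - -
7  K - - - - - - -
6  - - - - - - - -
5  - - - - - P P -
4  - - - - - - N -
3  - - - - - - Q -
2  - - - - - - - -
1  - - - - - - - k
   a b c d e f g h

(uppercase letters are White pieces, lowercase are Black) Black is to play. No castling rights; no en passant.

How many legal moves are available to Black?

0

Black to move; king on h1.
In check: no.
Legal moves: none.
Count: 0.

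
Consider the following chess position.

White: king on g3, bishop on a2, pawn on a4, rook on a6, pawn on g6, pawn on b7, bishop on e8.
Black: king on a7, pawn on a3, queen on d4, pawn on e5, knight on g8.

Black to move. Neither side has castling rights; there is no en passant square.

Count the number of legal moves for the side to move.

Black to move; king on a7.
In check: yes, from the white rook on a6.
Legal moves: Kb8, Kxb7, Kxa6.
Count: 3.

3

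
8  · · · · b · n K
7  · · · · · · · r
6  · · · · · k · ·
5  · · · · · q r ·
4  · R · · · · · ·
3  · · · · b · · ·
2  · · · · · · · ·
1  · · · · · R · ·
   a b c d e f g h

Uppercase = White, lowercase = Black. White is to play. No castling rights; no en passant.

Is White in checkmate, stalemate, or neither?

White to move; white king on h8.
In check: yes, from the black rook on h7.
King squares — g7: attacked by Rg5; h7: attacked by Qf5; g8: attacked by Rg5.
Legal moves for White: none.
In check with no legal moves → checkmate.

checkmate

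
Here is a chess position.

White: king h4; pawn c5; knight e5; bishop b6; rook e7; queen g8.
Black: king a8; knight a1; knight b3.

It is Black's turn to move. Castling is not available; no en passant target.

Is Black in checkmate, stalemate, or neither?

Black to move; black king on a8.
In check: yes, from the white queen on g8.
King squares — a7: attacked by Bb6; b7: attacked by Re7; b8: attacked by Qg8.
Legal moves for Black: none.
In check with no legal moves → checkmate.

checkmate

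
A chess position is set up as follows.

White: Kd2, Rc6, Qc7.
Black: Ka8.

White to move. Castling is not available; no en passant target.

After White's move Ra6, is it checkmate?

After Ra6: black king on a8; in check: yes, from the white rook on a6.
King squares — a7: attacked by Ra6; b7: attacked by Qc7; b8: attacked by Qc7.
Black has no legal moves → checkmate.

yes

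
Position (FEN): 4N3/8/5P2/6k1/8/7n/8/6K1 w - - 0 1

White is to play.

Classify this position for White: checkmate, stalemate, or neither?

neither

White to move; white king on g1.
In check: yes, from the black knight on h3.
King squares — f1: available; h1: available; f2: attacked by Nh3; g2: available; h2: available.
Legal moves for White: Kh2, Kg2, Kh1, Kf1.
White is in check but has 4 legal moves → neither.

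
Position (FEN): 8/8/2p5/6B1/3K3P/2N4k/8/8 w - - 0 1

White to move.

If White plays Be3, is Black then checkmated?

no

After Be3: black king on h3; in check: no.
Black is not in check, so this cannot be checkmate.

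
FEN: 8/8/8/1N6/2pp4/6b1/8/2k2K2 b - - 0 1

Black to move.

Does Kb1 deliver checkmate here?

no

After Kb1: white king on f1; in check: no.
White is not in check, so this cannot be checkmate.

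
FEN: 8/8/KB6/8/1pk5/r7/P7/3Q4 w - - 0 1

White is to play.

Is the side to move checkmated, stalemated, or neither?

White to move; white king on a6.
In check: yes, from the black rook on a3.
Legal moves for White: Kb7, Ba5, Qa4.
White is in check but has 3 legal moves → neither.

neither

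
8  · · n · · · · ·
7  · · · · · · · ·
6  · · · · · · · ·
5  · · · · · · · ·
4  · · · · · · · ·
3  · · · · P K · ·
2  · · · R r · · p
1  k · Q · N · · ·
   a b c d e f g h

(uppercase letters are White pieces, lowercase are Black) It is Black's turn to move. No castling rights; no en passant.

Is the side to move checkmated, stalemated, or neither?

checkmate

Black to move; black king on a1.
In check: yes, from the white queen on c1.
King squares — b1: attacked by Qc1; a2: attacked by Rd2; b2: attacked by Qc1.
Legal moves for Black: none.
In check with no legal moves → checkmate.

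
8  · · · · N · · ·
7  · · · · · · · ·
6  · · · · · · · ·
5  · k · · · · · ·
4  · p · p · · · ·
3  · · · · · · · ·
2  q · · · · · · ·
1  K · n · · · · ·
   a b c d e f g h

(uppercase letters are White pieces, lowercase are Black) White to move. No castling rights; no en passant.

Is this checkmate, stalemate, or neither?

White to move; white king on a1.
In check: yes, from the black queen on a2.
King squares — b1: attacked by Qa2; a2: attacked by Nc1; b2: attacked by Qa2.
Legal moves for White: none.
In check with no legal moves → checkmate.

checkmate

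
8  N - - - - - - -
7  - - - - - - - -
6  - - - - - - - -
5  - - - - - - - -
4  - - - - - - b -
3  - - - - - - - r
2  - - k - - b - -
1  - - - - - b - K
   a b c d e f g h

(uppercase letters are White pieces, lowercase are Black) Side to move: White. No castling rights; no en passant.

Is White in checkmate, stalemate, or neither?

White to move; white king on h1.
In check: yes, from the black rook on h3.
King squares — g1: attacked by Bf2; g2: attacked by Bf1; h2: attacked by Rh3.
Legal moves for White: none.
In check with no legal moves → checkmate.

checkmate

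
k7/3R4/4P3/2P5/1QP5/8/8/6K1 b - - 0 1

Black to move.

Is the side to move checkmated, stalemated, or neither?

Black to move; black king on a8.
In check: no.
King squares — a7: attacked by Rd7; b7: attacked by Qb4; b8: attacked by Qb4.
Legal moves for Black: none.
Not in check and no legal moves → stalemate.

stalemate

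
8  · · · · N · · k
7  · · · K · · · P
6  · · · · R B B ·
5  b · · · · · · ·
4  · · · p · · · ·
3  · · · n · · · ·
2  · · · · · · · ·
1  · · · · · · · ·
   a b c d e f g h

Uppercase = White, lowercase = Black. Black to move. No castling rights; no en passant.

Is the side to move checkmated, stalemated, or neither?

checkmate

Black to move; black king on h8.
In check: yes, from the white bishop on f6.
King squares — g7: attacked by Bf6; h7: attacked by Bg6; g8: attacked by Ph7.
Legal moves for Black: none.
In check with no legal moves → checkmate.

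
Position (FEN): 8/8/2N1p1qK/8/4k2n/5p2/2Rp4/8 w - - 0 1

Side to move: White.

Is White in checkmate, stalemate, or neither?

White to move; white king on h6.
In check: yes, from the black queen on g6.
King squares — g5: attacked by Qg6; h5: attacked by Qg6; g6: attacked by Nh4; g7: attacked by Qg6; h7: attacked by Qg6.
Legal moves for White: none.
In check with no legal moves → checkmate.

checkmate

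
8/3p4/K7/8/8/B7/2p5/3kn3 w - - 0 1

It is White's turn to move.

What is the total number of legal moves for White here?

White to move; king on a6.
In check: no.
Legal moves: Kb7, Ka7, Kb6, Kb5, Ka5, Bf8, Be7, Bd6, Bc5, Bb4, Bb2, Bc1.
Count: 12.

12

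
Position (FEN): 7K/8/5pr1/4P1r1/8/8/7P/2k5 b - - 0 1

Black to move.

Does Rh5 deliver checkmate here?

After Rh5: white king on h8; in check: yes, from the black rook on h5.
King squares — g7: attacked by Rg6; h7: attacked by Rh5; g8: attacked by Rg6.
White has no legal moves → checkmate.

yes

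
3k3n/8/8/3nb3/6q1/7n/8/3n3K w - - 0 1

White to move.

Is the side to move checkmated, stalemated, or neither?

White to move; white king on h1.
In check: no.
King squares — g1: attacked by Nh3; g2: attacked by Qg4; h2: attacked by Be5.
Legal moves for White: none.
Not in check and no legal moves → stalemate.

stalemate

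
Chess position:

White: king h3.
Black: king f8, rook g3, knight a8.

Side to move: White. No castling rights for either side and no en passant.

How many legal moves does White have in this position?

White to move; king on h3.
In check: yes, from the black rook on g3.
Legal moves: Kh4, Kxg3, Kh2.
Count: 3.

3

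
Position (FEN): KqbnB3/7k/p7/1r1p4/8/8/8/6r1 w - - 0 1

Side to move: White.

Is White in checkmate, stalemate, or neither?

checkmate

White to move; white king on a8.
In check: yes, from the black queen on b8.
King squares — a7: attacked by Qb8; b7: attacked by Rb5; b8: attacked by Rb5.
Legal moves for White: none.
In check with no legal moves → checkmate.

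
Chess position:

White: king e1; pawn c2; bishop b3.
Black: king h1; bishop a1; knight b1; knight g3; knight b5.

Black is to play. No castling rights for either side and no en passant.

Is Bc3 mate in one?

After Bc3: white king on e1; in check: yes, from the black bishop on c3.
White has 2 legal replies: Kf2, Kd1.
In check but a legal move exists → not checkmate.

no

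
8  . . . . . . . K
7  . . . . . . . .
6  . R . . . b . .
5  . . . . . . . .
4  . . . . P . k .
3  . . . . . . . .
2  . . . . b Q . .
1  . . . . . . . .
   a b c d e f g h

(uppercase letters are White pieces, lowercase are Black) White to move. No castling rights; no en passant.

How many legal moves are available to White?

White to move; king on h8.
In check: yes, from the black bishop on f6.
Legal moves: Kg8, Kh7, Rxf6, Qxf6.
Count: 4.

4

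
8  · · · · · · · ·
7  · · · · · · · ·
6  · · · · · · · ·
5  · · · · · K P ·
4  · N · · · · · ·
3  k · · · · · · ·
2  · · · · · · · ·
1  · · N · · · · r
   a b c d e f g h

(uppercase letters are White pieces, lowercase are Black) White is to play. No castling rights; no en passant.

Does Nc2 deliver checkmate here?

After Nc2: black king on a3; in check: yes, from the white knight on c2.
Black has 2 legal replies: Ka4, Kb2.
In check but a legal move exists → not checkmate.

no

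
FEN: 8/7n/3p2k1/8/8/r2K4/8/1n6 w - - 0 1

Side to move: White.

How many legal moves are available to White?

5

White to move; king on d3.
In check: yes, from the black rook on a3.
Legal moves: Ke4, Kd4, Kc4, Ke2, Kc2.
Count: 5.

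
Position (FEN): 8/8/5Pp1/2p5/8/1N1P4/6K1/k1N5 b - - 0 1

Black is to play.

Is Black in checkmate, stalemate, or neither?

Black to move; black king on a1.
In check: yes, from the white knight on b3.
Legal moves for Black: Kb2, Kb1.
Black is in check but has 2 legal moves → neither.

neither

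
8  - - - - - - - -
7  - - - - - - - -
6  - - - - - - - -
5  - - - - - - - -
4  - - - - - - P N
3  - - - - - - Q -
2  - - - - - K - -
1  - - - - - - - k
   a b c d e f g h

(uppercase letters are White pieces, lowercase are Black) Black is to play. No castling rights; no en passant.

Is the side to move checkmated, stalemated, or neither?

stalemate

Black to move; black king on h1.
In check: no.
King squares — g1: attacked by Kf2; g2: attacked by Kf2; h2: attacked by Qg3.
Legal moves for Black: none.
Not in check and no legal moves → stalemate.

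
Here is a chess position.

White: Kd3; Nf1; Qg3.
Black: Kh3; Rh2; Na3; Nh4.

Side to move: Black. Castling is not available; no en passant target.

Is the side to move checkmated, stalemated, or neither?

Black to move; black king on h3.
In check: yes, from the white queen on g3.
King squares — g2: attacked by Qg3; h2: own rook; g3: attacked by Nf1; g4: attacked by Qg3; h4: own knight.
Legal moves for Black: none.
In check with no legal moves → checkmate.

checkmate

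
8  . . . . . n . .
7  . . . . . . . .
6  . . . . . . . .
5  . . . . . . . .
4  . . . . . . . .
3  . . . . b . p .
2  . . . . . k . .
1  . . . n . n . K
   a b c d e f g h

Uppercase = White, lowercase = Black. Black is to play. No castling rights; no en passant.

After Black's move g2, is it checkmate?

After g2: white king on h1; in check: yes, from the black pawn on g2.
King squares — g1: attacked by Kf2; g2: attacked by Kf2; h2: attacked by Nf1.
White has no legal moves → checkmate.

yes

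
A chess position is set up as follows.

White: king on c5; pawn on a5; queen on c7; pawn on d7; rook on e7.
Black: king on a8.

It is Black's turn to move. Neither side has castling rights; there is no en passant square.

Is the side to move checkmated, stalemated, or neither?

Black to move; black king on a8.
In check: no.
King squares — a7: attacked by Qc7; b7: attacked by Qc7; b8: attacked by Qc7.
Legal moves for Black: none.
Not in check and no legal moves → stalemate.

stalemate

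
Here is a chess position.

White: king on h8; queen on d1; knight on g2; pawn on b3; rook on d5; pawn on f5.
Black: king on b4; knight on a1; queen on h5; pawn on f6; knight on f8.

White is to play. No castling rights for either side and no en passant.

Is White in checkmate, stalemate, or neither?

White to move; white king on h8.
In check: yes, from the black queen on h5.
King squares — g7: available; h7: attacked by Qh5; g8: available.
Legal moves for White: Kg8, Kg7, Qxh5.
White is in check but has 3 legal moves → neither.

neither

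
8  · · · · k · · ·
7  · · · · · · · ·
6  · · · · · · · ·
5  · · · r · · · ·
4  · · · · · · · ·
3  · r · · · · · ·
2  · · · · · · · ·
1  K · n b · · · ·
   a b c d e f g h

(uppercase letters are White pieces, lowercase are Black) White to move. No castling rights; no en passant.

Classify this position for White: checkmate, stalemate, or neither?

stalemate

White to move; white king on a1.
In check: no.
King squares — b1: attacked by Rb3; a2: attacked by Nc1; b2: attacked by Rb3.
Legal moves for White: none.
Not in check and no legal moves → stalemate.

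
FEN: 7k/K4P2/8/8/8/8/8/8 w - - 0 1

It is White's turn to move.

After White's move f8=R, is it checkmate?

After f8=R: black king on h8; in check: yes, from the white rook on f8.
Black has 2 legal replies: Kh7, Kg7.
In check but a legal move exists → not checkmate.

no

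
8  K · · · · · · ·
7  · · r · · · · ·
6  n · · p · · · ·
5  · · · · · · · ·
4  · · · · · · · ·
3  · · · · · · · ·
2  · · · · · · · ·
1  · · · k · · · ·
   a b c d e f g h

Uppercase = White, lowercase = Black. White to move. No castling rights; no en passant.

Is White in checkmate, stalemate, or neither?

stalemate

White to move; white king on a8.
In check: no.
King squares — a7: attacked by Rc7; b7: attacked by Rc7; b8: attacked by Na6.
Legal moves for White: none.
Not in check and no legal moves → stalemate.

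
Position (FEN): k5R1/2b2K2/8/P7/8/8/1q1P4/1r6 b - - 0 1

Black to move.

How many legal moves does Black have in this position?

5

Black to move; king on a8.
In check: yes, from the white rook on g8.
Legal moves: Kb7, Ka7, Bd8, Bb8, Qb8.
Count: 5.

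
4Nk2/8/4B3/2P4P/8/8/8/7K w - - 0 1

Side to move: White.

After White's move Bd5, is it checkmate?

After Bd5: black king on f8; in check: no.
Black is not in check, so this cannot be checkmate.

no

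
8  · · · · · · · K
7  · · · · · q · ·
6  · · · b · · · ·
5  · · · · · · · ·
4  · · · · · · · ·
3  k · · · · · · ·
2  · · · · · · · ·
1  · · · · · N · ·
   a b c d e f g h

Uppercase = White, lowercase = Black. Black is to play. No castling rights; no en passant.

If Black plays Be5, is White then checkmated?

After Be5: white king on h8; in check: yes, from the black bishop on e5.
King squares — g7: attacked by Be5; h7: attacked by Qf7; g8: attacked by Qf7.
White has no legal moves → checkmate.

yes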